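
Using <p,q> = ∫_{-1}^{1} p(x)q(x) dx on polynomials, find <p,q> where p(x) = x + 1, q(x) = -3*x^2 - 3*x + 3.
<p,q> = 2

Expand the product: p(x)·q(x) = -3*x^3 - 6*x^2 + 3.
∫_{-1}^{1} of each monomial x^k gives [2/(k+1) if k even, 0 if k odd]. Integrating term-by-term (or equivalently evaluating the antiderivative F(x) = -3*x^4/4 - 2*x^3 + 3*x at the endpoints):
  F(1) − F(−1) = 1/4 − (-7/4) = 2.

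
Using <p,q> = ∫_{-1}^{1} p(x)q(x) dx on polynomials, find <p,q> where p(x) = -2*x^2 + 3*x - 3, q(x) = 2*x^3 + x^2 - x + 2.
<p,q> = -256/15

Expand the product: p(x)·q(x) = -4*x^5 + 4*x^4 - x^3 - 10*x^2 + 9*x - 6.
∫_{-1}^{1} of each monomial x^k gives [2/(k+1) if k even, 0 if k odd]. Integrating term-by-term (or equivalently evaluating the antiderivative F(x) = -2*x^6/3 + 4*x^5/5 - x^4/4 - 10*x^3/3 + 9*x^2/2 - 6*x at the endpoints):
  F(1) − F(−1) = -99/20 − (727/60) = -256/15.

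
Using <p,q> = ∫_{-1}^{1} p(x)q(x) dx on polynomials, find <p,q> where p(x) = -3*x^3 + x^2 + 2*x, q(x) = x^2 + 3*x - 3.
<p,q> = -6/5

Expand the product: p(x)·q(x) = -3*x^5 - 8*x^4 + 14*x^3 + 3*x^2 - 6*x.
∫_{-1}^{1} of each monomial x^k gives [2/(k+1) if k even, 0 if k odd]. Integrating term-by-term (or equivalently evaluating the antiderivative F(x) = -x^6/2 - 8*x^5/5 + 7*x^4/2 + x^3 - 3*x^2 at the endpoints):
  F(1) − F(−1) = -3/5 − (3/5) = -6/5.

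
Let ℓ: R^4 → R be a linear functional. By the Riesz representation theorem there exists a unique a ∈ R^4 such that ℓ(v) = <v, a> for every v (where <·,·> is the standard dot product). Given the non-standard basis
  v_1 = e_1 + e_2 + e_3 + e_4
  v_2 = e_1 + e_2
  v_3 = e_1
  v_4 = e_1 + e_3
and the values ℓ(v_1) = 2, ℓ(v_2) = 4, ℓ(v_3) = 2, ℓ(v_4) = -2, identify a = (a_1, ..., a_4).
a = (2, 2, -4, 2)

Write a = (a_1, ..., a_4) in the standard basis. For each basis vector v_i, ℓ(v_i) = <v_i, a> is a linear equation in the a_j's. Collect the n equations into a matrix system V a = ℓ, where row i of V is v_i (expressed in the standard basis). Since V is invertible (lower-triangular with 1s on the diagonal, up to permutation), solve by back-substitution:
  V =
[[1, 1, 1, 1],
 [1, 1, 0, 0],
 [1, 0, 0, 0],
 [1, 0, 1, 0]]
  V a = (2, 4, 2, -2)
Solving gives a = (2, 2, -4, 2).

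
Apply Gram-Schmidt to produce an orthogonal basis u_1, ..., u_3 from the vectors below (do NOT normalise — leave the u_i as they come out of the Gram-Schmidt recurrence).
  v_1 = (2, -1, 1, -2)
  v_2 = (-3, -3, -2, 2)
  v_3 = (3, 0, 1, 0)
Orthogonal basis:
  u_1 = (2, -1, 1, -2)
  u_2 = (-6/5, -39/10, -11/10, 1/5)
  u_3 = (230/179, -58/179, 2/179, 260/179)

Apply the Gram-Schmidt recurrence
  u_1 = v_1
  u_i = v_i − Σ_{j<i} ((v_i · u_j) / (u_j · u_j)) · u_j.

Step by step this gives:
  u_1 = (2, -1, 1, -2)
  u_2 = (-6/5, -39/10, -11/10, 1/5)
  u_3 = (230/179, -58/179, 2/179, 260/179)

Orthogonality check:
  u_2 · u_1 = 0 (should be 0)
  u_3 · u_1 = 0 (should be 0)
  u_3 · u_2 = 0 (should be 0)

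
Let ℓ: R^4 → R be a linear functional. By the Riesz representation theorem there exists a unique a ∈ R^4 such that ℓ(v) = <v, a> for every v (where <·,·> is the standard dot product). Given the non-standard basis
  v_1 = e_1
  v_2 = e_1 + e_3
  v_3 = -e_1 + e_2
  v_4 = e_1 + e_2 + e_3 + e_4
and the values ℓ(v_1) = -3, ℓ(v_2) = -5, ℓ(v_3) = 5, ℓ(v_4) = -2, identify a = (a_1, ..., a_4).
a = (-3, 2, -2, 1)

Write a = (a_1, ..., a_4) in the standard basis. For each basis vector v_i, ℓ(v_i) = <v_i, a> is a linear equation in the a_j's. Collect the n equations into a matrix system V a = ℓ, where row i of V is v_i (expressed in the standard basis). Since V is invertible (lower-triangular with 1s on the diagonal, up to permutation), solve by back-substitution:
  V =
[[1, 0, 0, 0],
 [1, 0, 1, 0],
 [-1, 1, 0, 0],
 [1, 1, 1, 1]]
  V a = (-3, -5, 5, -2)
Solving gives a = (-3, 2, -2, 1).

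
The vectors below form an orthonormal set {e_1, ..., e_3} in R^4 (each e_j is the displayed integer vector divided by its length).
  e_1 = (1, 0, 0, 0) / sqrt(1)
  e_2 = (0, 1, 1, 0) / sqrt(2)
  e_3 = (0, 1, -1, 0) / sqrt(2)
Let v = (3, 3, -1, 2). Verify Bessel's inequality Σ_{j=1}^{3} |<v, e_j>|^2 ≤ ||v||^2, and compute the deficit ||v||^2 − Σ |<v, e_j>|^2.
Σ |<v, e_j>|^2 = 19; ||v||^2 = 23; deficit = 4

Write each e_j = u_j / sqrt(<u_j, u_j>) where u_j is the displayed integer vector. Then <v, e_j> = <v, u_j> / sqrt(<u_j, u_j>), so |<v, e_j>|^2 = <v, u_j>^2 / <u_j, u_j>.
Coefficients: <v, e_1> = 3/sqrt(1), <v, e_2> = 2/sqrt(2), <v, e_3> = 4/sqrt(2).
Square and sum: Σ |<v, e_j>|^2 = 19.
Compute ||v||^2 = v·v = 23.
Deficit = 23 − 19 = 4 ≥ 0, confirming Bessel's inequality. (The deficit equals ||v − Σ <v,e_j> e_j||^2, the squared distance from v to span{e_j}.)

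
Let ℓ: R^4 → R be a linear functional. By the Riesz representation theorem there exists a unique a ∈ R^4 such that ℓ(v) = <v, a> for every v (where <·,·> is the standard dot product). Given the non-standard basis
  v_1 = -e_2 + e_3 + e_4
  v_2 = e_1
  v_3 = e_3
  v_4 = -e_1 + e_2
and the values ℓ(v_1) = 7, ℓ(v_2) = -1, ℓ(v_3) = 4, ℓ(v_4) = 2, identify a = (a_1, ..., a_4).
a = (-1, 1, 4, 4)

Write a = (a_1, ..., a_4) in the standard basis. For each basis vector v_i, ℓ(v_i) = <v_i, a> is a linear equation in the a_j's. Collect the n equations into a matrix system V a = ℓ, where row i of V is v_i (expressed in the standard basis). Since V is invertible (lower-triangular with 1s on the diagonal, up to permutation), solve by back-substitution:
  V =
[[0, -1, 1, 1],
 [1, 0, 0, 0],
 [0, 0, 1, 0],
 [-1, 1, 0, 0]]
  V a = (7, -1, 4, 2)
Solving gives a = (-1, 1, 4, 4).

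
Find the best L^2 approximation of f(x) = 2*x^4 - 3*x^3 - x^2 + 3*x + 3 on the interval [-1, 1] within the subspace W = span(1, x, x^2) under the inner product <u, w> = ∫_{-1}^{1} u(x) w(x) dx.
g(x) = 5*x^2/7 + 6*x/5 + 99/35

The best approximation g ∈ W is the orthogonal projection of f onto W. Writing g = a_0 + a_1 x + a_2 x^2, the coefficients solve the normal equations G · a = b where
  G_{ij} = <φ_i, φ_j> and b_i = <f, φ_i>, with φ_0 = 1, φ_1 = x, φ_2 = x^2.
G =
  [2, 0, 2/3]
  [0, 2/3, 0]
  [2/3, 0, 2/5],
b = (92/15, 4/5, 76/35).
Solving gives a_0 = 99/35, a_1 = 6/5, a_2 = 5/7, so
  g(x) = 5*x^2/7 + 6*x/5 + 99/35.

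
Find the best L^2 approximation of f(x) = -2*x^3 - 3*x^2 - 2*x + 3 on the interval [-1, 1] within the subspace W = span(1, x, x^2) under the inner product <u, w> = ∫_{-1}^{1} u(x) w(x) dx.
g(x) = -3*x^2 - 16*x/5 + 3

The best approximation g ∈ W is the orthogonal projection of f onto W. Writing g = a_0 + a_1 x + a_2 x^2, the coefficients solve the normal equations G · a = b where
  G_{ij} = <φ_i, φ_j> and b_i = <f, φ_i>, with φ_0 = 1, φ_1 = x, φ_2 = x^2.
G =
  [2, 0, 2/3]
  [0, 2/3, 0]
  [2/3, 0, 2/5],
b = (4, -32/15, 4/5).
Solving gives a_0 = 3, a_1 = -16/5, a_2 = -3, so
  g(x) = -3*x^2 - 16*x/5 + 3.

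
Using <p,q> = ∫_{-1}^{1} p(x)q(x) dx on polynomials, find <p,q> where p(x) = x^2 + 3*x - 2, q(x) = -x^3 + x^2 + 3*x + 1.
<p,q> = 8/15

Expand the product: p(x)·q(x) = -x^5 - 2*x^4 + 8*x^3 + 8*x^2 - 3*x - 2.
∫_{-1}^{1} of each monomial x^k gives [2/(k+1) if k even, 0 if k odd]. Integrating term-by-term (or equivalently evaluating the antiderivative F(x) = -x^6/6 - 2*x^5/5 + 2*x^4 + 8*x^3/3 - 3*x^2/2 - 2*x at the endpoints):
  F(1) − F(−1) = 3/5 − (1/15) = 8/15.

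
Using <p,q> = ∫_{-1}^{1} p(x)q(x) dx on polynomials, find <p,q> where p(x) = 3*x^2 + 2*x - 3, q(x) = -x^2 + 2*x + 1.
<p,q> = -8/15

Expand the product: p(x)·q(x) = -3*x^4 + 4*x^3 + 10*x^2 - 4*x - 3.
∫_{-1}^{1} of each monomial x^k gives [2/(k+1) if k even, 0 if k odd]. Integrating term-by-term (or equivalently evaluating the antiderivative F(x) = -3*x^5/5 + x^4 + 10*x^3/3 - 2*x^2 - 3*x at the endpoints):
  F(1) − F(−1) = -19/15 − (-11/15) = -8/15.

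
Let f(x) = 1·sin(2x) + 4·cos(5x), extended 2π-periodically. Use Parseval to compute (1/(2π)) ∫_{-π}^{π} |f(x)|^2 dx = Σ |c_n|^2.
Σ |c_n|^2 = 17/2

Expand |f|^2 and use orthogonality of {sin(nx), cos(mx)} on [-π, π]:
  ∫_{-π}^{π} sin(nx)^2 dx = π, ∫ cos(mx)^2 dx = π, and cross terms integrate to 0.
So ∫_{-π}^{π} f(x)^2 dx = 1^2 · π + 4^2 · π = (1 + 16)π.
Divide by 2π: (1 + 16)/2 = 17/2.
By Parseval, this equals Σ |c_n|^2.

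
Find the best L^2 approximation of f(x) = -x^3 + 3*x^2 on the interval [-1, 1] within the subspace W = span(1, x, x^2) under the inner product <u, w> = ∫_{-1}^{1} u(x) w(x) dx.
g(x) = 3*x^2 - 3*x/5

The best approximation g ∈ W is the orthogonal projection of f onto W. Writing g = a_0 + a_1 x + a_2 x^2, the coefficients solve the normal equations G · a = b where
  G_{ij} = <φ_i, φ_j> and b_i = <f, φ_i>, with φ_0 = 1, φ_1 = x, φ_2 = x^2.
G =
  [2, 0, 2/3]
  [0, 2/3, 0]
  [2/3, 0, 2/5],
b = (2, -2/5, 6/5).
Solving gives a_0 = 0, a_1 = -3/5, a_2 = 3, so
  g(x) = 3*x^2 - 3*x/5.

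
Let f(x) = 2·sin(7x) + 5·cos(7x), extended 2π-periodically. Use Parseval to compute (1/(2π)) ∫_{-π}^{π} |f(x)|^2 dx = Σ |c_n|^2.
Σ |c_n|^2 = 29/2

Expand |f|^2 and use orthogonality of {sin(nx), cos(mx)} on [-π, π]:
  ∫_{-π}^{π} sin(nx)^2 dx = π, ∫ cos(mx)^2 dx = π, and cross terms integrate to 0.
So ∫_{-π}^{π} f(x)^2 dx = 2^2 · π + 5^2 · π = (4 + 25)π.
Divide by 2π: (4 + 25)/2 = 29/2.
By Parseval, this equals Σ |c_n|^2.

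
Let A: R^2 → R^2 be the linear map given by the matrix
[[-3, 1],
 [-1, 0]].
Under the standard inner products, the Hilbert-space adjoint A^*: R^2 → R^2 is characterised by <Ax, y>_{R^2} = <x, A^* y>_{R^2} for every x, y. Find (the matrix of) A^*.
A^* = A^T =
[[-3, -1],
 [1, 0]]

For real matrices with standard dot products, the defining identity <Ax, y> = <x, A^* y> gives (Ax)^T y = x^T (A^*) y, i.e. x^T A^T y = x^T (A^*) y. Since this holds for all x, y, we must have A^* = A^T. Therefore
A^* =
[[-3, -1],
 [1, 0]].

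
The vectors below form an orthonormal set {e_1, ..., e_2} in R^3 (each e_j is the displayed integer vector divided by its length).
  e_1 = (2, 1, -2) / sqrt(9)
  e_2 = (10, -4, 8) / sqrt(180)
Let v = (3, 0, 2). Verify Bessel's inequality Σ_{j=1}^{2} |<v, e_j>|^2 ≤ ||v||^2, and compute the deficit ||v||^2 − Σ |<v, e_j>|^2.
Σ |<v, e_j>|^2 = 61/5; ||v||^2 = 13; deficit = 4/5

Write each e_j = u_j / sqrt(<u_j, u_j>) where u_j is the displayed integer vector. Then <v, e_j> = <v, u_j> / sqrt(<u_j, u_j>), so |<v, e_j>|^2 = <v, u_j>^2 / <u_j, u_j>.
Coefficients: <v, e_1> = 2/sqrt(9), <v, e_2> = 46/sqrt(180).
Square and sum: Σ |<v, e_j>|^2 = 61/5.
Compute ||v||^2 = v·v = 13.
Deficit = 13 − 61/5 = 4/5 ≥ 0, confirming Bessel's inequality. (The deficit equals ||v − Σ <v,e_j> e_j||^2, the squared distance from v to span{e_j}.)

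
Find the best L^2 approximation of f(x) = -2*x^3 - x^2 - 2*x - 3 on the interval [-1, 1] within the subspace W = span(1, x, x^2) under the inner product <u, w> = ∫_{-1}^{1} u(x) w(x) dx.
g(x) = -x^2 - 16*x/5 - 3

The best approximation g ∈ W is the orthogonal projection of f onto W. Writing g = a_0 + a_1 x + a_2 x^2, the coefficients solve the normal equations G · a = b where
  G_{ij} = <φ_i, φ_j> and b_i = <f, φ_i>, with φ_0 = 1, φ_1 = x, φ_2 = x^2.
G =
  [2, 0, 2/3]
  [0, 2/3, 0]
  [2/3, 0, 2/5],
b = (-20/3, -32/15, -12/5).
Solving gives a_0 = -3, a_1 = -16/5, a_2 = -1, so
  g(x) = -x^2 - 16*x/5 - 3.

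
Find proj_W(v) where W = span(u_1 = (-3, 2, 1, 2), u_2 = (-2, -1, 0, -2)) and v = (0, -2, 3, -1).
proj_W(v) = (-7/18, -7/9, -1/6, -11/9)

Set up U = [u_1 | ... | u_2] ∈ R^(4×2). The projector onto W = col(U) is P = U (U^T U)^(-1) U^T.
Compute U^T U =
  [18, 0]
  [0, 9],
and U^T v = (-3, 4).
Solve U^T U · c = U^T v for the coefficients: c = (-1/6, 4/9). The projection is proj_W(v) = U c.
Check: (v - proj_W(v)) · u_1 = 0  (should be 0).
Check: (v - proj_W(v)) · u_2 = 0  (should be 0).
Result: proj_W(v) = (-7/18, -7/9, -1/6, -11/9).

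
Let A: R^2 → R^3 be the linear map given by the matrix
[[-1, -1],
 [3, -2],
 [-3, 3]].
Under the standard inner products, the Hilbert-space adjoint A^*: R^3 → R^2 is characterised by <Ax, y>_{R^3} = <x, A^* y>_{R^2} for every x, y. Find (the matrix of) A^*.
A^* = A^T =
[[-1, 3, -3],
 [-1, -2, 3]]

For real matrices with standard dot products, the defining identity <Ax, y> = <x, A^* y> gives (Ax)^T y = x^T (A^*) y, i.e. x^T A^T y = x^T (A^*) y. Since this holds for all x, y, we must have A^* = A^T. Therefore
A^* =
[[-1, 3, -3],
 [-1, -2, 3]].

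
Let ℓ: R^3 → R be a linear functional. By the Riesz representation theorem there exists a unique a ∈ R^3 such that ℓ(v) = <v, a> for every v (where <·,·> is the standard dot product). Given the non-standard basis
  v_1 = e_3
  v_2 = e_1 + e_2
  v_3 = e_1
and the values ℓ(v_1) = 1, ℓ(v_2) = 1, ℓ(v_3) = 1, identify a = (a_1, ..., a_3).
a = (1, 0, 1)

Write a = (a_1, ..., a_3) in the standard basis. For each basis vector v_i, ℓ(v_i) = <v_i, a> is a linear equation in the a_j's. Collect the n equations into a matrix system V a = ℓ, where row i of V is v_i (expressed in the standard basis). Since V is invertible (lower-triangular with 1s on the diagonal, up to permutation), solve by back-substitution:
  V =
[[0, 0, 1],
 [1, 1, 0],
 [1, 0, 0]]
  V a = (1, 1, 1)
Solving gives a = (1, 0, 1).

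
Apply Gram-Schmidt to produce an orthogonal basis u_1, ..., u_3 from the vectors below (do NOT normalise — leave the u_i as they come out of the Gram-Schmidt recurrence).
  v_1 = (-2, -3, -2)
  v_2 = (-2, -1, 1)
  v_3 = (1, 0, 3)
Orthogonal basis:
  u_1 = (-2, -3, -2)
  u_2 = (-24/17, -2/17, 27/17)
  u_3 = (85/77, -102/77, 68/77)

Apply the Gram-Schmidt recurrence
  u_1 = v_1
  u_i = v_i − Σ_{j<i} ((v_i · u_j) / (u_j · u_j)) · u_j.

Step by step this gives:
  u_1 = (-2, -3, -2)
  u_2 = (-24/17, -2/17, 27/17)
  u_3 = (85/77, -102/77, 68/77)

Orthogonality check:
  u_2 · u_1 = 0 (should be 0)
  u_3 · u_1 = 0 (should be 0)
  u_3 · u_2 = 0 (should be 0)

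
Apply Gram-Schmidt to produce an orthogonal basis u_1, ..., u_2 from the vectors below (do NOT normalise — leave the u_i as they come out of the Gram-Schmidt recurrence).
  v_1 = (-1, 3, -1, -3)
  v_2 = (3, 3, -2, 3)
Orthogonal basis:
  u_1 = (-1, 3, -1, -3)
  u_2 = (59/20, 63/20, -41/20, 57/20)

Apply the Gram-Schmidt recurrence
  u_1 = v_1
  u_i = v_i − Σ_{j<i} ((v_i · u_j) / (u_j · u_j)) · u_j.

Step by step this gives:
  u_1 = (-1, 3, -1, -3)
  u_2 = (59/20, 63/20, -41/20, 57/20)

Orthogonality check:
  u_2 · u_1 = 0 (should be 0)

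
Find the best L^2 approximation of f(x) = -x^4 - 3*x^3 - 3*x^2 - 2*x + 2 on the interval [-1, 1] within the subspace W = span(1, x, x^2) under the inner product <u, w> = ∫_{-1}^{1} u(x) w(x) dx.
g(x) = -27*x^2/7 - 19*x/5 + 73/35

The best approximation g ∈ W is the orthogonal projection of f onto W. Writing g = a_0 + a_1 x + a_2 x^2, the coefficients solve the normal equations G · a = b where
  G_{ij} = <φ_i, φ_j> and b_i = <f, φ_i>, with φ_0 = 1, φ_1 = x, φ_2 = x^2.
G =
  [2, 0, 2/3]
  [0, 2/3, 0]
  [2/3, 0, 2/5],
b = (8/5, -38/15, -16/105).
Solving gives a_0 = 73/35, a_1 = -19/5, a_2 = -27/7, so
  g(x) = -27*x^2/7 - 19*x/5 + 73/35.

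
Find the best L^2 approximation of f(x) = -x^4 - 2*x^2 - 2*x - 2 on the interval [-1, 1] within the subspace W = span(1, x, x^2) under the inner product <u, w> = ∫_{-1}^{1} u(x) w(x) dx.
g(x) = -20*x^2/7 - 2*x - 67/35

The best approximation g ∈ W is the orthogonal projection of f onto W. Writing g = a_0 + a_1 x + a_2 x^2, the coefficients solve the normal equations G · a = b where
  G_{ij} = <φ_i, φ_j> and b_i = <f, φ_i>, with φ_0 = 1, φ_1 = x, φ_2 = x^2.
G =
  [2, 0, 2/3]
  [0, 2/3, 0]
  [2/3, 0, 2/5],
b = (-86/15, -4/3, -254/105).
Solving gives a_0 = -67/35, a_1 = -2, a_2 = -20/7, so
  g(x) = -20*x^2/7 - 2*x - 67/35.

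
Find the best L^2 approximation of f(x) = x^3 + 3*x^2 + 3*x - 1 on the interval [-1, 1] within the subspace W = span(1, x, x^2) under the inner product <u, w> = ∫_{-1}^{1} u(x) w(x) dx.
g(x) = 3*x^2 + 18*x/5 - 1

The best approximation g ∈ W is the orthogonal projection of f onto W. Writing g = a_0 + a_1 x + a_2 x^2, the coefficients solve the normal equations G · a = b where
  G_{ij} = <φ_i, φ_j> and b_i = <f, φ_i>, with φ_0 = 1, φ_1 = x, φ_2 = x^2.
G =
  [2, 0, 2/3]
  [0, 2/3, 0]
  [2/3, 0, 2/5],
b = (0, 12/5, 8/15).
Solving gives a_0 = -1, a_1 = 18/5, a_2 = 3, so
  g(x) = 3*x^2 + 18*x/5 - 1.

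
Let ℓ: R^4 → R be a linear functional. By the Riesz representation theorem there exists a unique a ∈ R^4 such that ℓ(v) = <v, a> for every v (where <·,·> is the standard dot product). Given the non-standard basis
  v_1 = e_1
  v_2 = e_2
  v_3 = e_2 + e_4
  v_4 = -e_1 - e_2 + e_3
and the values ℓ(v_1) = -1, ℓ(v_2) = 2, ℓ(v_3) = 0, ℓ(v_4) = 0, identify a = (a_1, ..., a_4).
a = (-1, 2, 1, -2)

Write a = (a_1, ..., a_4) in the standard basis. For each basis vector v_i, ℓ(v_i) = <v_i, a> is a linear equation in the a_j's. Collect the n equations into a matrix system V a = ℓ, where row i of V is v_i (expressed in the standard basis). Since V is invertible (lower-triangular with 1s on the diagonal, up to permutation), solve by back-substitution:
  V =
[[1, 0, 0, 0],
 [0, 1, 0, 0],
 [0, 1, 0, 1],
 [-1, -1, 1, 0]]
  V a = (-1, 2, 0, 0)
Solving gives a = (-1, 2, 1, -2).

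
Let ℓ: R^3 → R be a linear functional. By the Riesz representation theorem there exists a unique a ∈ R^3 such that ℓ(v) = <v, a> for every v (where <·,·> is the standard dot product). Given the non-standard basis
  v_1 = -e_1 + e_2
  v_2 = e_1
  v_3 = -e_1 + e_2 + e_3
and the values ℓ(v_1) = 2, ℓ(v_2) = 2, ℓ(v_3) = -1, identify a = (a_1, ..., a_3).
a = (2, 4, -3)

Write a = (a_1, ..., a_3) in the standard basis. For each basis vector v_i, ℓ(v_i) = <v_i, a> is a linear equation in the a_j's. Collect the n equations into a matrix system V a = ℓ, where row i of V is v_i (expressed in the standard basis). Since V is invertible (lower-triangular with 1s on the diagonal, up to permutation), solve by back-substitution:
  V =
[[-1, 1, 0],
 [1, 0, 0],
 [-1, 1, 1]]
  V a = (2, 2, -1)
Solving gives a = (2, 4, -3).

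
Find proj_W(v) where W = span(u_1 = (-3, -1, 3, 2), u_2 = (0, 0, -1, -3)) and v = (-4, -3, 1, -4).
proj_W(v) = (-597/149, -199/149, 254/149, -631/149)

Set up U = [u_1 | ... | u_2] ∈ R^(4×2). The projector onto W = col(U) is P = U (U^T U)^(-1) U^T.
Compute U^T U =
  [23, -9]
  [-9, 10],
and U^T v = (10, 11).
Solve U^T U · c = U^T v for the coefficients: c = (199/149, 343/149). The projection is proj_W(v) = U c.
Check: (v - proj_W(v)) · u_1 = 0  (should be 0).
Check: (v - proj_W(v)) · u_2 = 0  (should be 0).
Result: proj_W(v) = (-597/149, -199/149, 254/149, -631/149).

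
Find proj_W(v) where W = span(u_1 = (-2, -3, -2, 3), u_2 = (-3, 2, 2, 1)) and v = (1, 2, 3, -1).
proj_W(v) = (183/467, 2**(47/223)*3**(97/223)*5**(658/669)*7**(222/223)/25, 878/467, -761/467)

Set up U = [u_1 | ... | u_2] ∈ R^(4×2). The projector onto W = col(U) is P = U (U^T U)^(-1) U^T.
Compute U^T U =
  [26, -1]
  [-1, 18],
and U^T v = (-17, 6).
Solve U^T U · c = U^T v for the coefficients: c = (-300/467, 139/467). The projection is proj_W(v) = U c.
Check: (v - proj_W(v)) · u_1 = 0  (should be 0).
Check: (v - proj_W(v)) · u_2 = 0  (should be 0).
Result: proj_W(v) = (183/467, 2**(47/223)*3**(97/223)*5**(658/669)*7**(222/223)/25, 878/467, -761/467).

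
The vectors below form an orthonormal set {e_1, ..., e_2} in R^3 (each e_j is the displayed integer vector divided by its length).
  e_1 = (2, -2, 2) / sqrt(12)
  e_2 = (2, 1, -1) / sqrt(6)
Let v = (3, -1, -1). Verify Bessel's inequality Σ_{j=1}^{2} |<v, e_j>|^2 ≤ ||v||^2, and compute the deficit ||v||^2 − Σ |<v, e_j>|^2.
Σ |<v, e_j>|^2 = 9; ||v||^2 = 11; deficit = 2

Write each e_j = u_j / sqrt(<u_j, u_j>) where u_j is the displayed integer vector. Then <v, e_j> = <v, u_j> / sqrt(<u_j, u_j>), so |<v, e_j>|^2 = <v, u_j>^2 / <u_j, u_j>.
Coefficients: <v, e_1> = 6/sqrt(12), <v, e_2> = 6/sqrt(6).
Square and sum: Σ |<v, e_j>|^2 = 9.
Compute ||v||^2 = v·v = 11.
Deficit = 11 − 9 = 2 ≥ 0, confirming Bessel's inequality. (The deficit equals ||v − Σ <v,e_j> e_j||^2, the squared distance from v to span{e_j}.)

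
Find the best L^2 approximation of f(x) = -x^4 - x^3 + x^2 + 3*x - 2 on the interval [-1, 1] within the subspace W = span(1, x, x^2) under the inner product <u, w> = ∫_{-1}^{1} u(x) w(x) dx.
g(x) = x^2/7 + 12*x/5 - 67/35

The best approximation g ∈ W is the orthogonal projection of f onto W. Writing g = a_0 + a_1 x + a_2 x^2, the coefficients solve the normal equations G · a = b where
  G_{ij} = <φ_i, φ_j> and b_i = <f, φ_i>, with φ_0 = 1, φ_1 = x, φ_2 = x^2.
G =
  [2, 0, 2/3]
  [0, 2/3, 0]
  [2/3, 0, 2/5],
b = (-56/15, 8/5, -128/105).
Solving gives a_0 = -67/35, a_1 = 12/5, a_2 = 1/7, so
  g(x) = x^2/7 + 12*x/5 - 67/35.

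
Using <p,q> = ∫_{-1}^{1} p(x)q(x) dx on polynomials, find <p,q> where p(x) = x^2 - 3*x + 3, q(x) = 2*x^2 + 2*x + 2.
<p,q> = 212/15

Expand the product: p(x)·q(x) = 2*x^4 - 4*x^3 + 2*x^2 + 6.
∫_{-1}^{1} of each monomial x^k gives [2/(k+1) if k even, 0 if k odd]. Integrating term-by-term (or equivalently evaluating the antiderivative F(x) = 2*x^5/5 - x^4 + 2*x^3/3 + 6*x at the endpoints):
  F(1) − F(−1) = 91/15 − (-121/15) = 212/15.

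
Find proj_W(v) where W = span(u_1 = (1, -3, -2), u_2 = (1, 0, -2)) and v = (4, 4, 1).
proj_W(v) = (2/5, 4, -4/5)

Set up U = [u_1 | ... | u_2] ∈ R^(3×2). The projector onto W = col(U) is P = U (U^T U)^(-1) U^T.
Compute U^T U =
  [14, 5]
  [5, 5],
and U^T v = (-10, 2).
Solve U^T U · c = U^T v for the coefficients: c = (-4/3, 26/15). The projection is proj_W(v) = U c.
Check: (v - proj_W(v)) · u_1 = 0  (should be 0).
Check: (v - proj_W(v)) · u_2 = 0  (should be 0).
Result: proj_W(v) = (2/5, 4, -4/5).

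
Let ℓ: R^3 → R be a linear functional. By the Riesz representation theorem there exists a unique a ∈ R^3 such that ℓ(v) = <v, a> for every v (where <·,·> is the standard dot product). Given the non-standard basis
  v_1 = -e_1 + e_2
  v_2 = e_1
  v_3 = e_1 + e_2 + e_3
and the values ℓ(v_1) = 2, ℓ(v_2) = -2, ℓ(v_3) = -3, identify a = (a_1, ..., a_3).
a = (-2, 0, -1)

Write a = (a_1, ..., a_3) in the standard basis. For each basis vector v_i, ℓ(v_i) = <v_i, a> is a linear equation in the a_j's. Collect the n equations into a matrix system V a = ℓ, where row i of V is v_i (expressed in the standard basis). Since V is invertible (lower-triangular with 1s on the diagonal, up to permutation), solve by back-substitution:
  V =
[[-1, 1, 0],
 [1, 0, 0],
 [1, 1, 1]]
  V a = (2, -2, -3)
Solving gives a = (-2, 0, -1).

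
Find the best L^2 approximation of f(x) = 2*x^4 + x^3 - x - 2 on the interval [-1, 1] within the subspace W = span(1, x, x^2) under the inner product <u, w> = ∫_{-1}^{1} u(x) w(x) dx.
g(x) = 12*x^2/7 - 2*x/5 - 76/35

The best approximation g ∈ W is the orthogonal projection of f onto W. Writing g = a_0 + a_1 x + a_2 x^2, the coefficients solve the normal equations G · a = b where
  G_{ij} = <φ_i, φ_j> and b_i = <f, φ_i>, with φ_0 = 1, φ_1 = x, φ_2 = x^2.
G =
  [2, 0, 2/3]
  [0, 2/3, 0]
  [2/3, 0, 2/5],
b = (-16/5, -4/15, -16/21).
Solving gives a_0 = -76/35, a_1 = -2/5, a_2 = 12/7, so
  g(x) = 12*x^2/7 - 2*x/5 - 76/35.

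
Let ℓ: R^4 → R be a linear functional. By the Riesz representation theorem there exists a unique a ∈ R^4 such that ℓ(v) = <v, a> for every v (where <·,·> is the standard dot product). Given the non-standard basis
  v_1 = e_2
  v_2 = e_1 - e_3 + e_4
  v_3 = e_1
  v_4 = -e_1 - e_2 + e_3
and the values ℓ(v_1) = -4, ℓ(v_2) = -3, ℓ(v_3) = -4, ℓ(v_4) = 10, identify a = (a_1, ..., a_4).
a = (-4, -4, 2, 3)

Write a = (a_1, ..., a_4) in the standard basis. For each basis vector v_i, ℓ(v_i) = <v_i, a> is a linear equation in the a_j's. Collect the n equations into a matrix system V a = ℓ, where row i of V is v_i (expressed in the standard basis). Since V is invertible (lower-triangular with 1s on the diagonal, up to permutation), solve by back-substitution:
  V =
[[0, 1, 0, 0],
 [1, 0, -1, 1],
 [1, 0, 0, 0],
 [-1, -1, 1, 0]]
  V a = (-4, -3, -4, 10)
Solving gives a = (-4, -4, 2, 3).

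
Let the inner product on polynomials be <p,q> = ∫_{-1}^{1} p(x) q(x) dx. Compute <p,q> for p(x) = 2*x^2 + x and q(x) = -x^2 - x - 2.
<p,q> = -62/15

Expand the product: p(x)·q(x) = -2*x^4 - 3*x^3 - 5*x^2 - 2*x.
∫_{-1}^{1} of each monomial x^k gives [2/(k+1) if k even, 0 if k odd]. Integrating term-by-term (or equivalently evaluating the antiderivative F(x) = -2*x^5/5 - 3*x^4/4 - 5*x^3/3 - x^2 at the endpoints):
  F(1) − F(−1) = -229/60 − (19/60) = -62/15.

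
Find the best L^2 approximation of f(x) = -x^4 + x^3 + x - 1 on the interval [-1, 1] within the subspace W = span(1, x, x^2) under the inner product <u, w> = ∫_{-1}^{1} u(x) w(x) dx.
g(x) = -6*x^2/7 + 8*x/5 - 32/35

The best approximation g ∈ W is the orthogonal projection of f onto W. Writing g = a_0 + a_1 x + a_2 x^2, the coefficients solve the normal equations G · a = b where
  G_{ij} = <φ_i, φ_j> and b_i = <f, φ_i>, with φ_0 = 1, φ_1 = x, φ_2 = x^2.
G =
  [2, 0, 2/3]
  [0, 2/3, 0]
  [2/3, 0, 2/5],
b = (-12/5, 16/15, -20/21).
Solving gives a_0 = -32/35, a_1 = 8/5, a_2 = -6/7, so
  g(x) = -6*x^2/7 + 8*x/5 - 32/35.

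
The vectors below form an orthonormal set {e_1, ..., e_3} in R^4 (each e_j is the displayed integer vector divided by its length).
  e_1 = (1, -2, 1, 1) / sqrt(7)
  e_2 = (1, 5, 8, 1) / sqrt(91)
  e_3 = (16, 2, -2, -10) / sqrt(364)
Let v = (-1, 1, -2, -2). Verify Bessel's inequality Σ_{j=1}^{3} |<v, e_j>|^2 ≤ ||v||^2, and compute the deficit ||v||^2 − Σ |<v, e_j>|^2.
Σ |<v, e_j>|^2 = 66/7; ||v||^2 = 10; deficit = 4/7

Write each e_j = u_j / sqrt(<u_j, u_j>) where u_j is the displayed integer vector. Then <v, e_j> = <v, u_j> / sqrt(<u_j, u_j>), so |<v, e_j>|^2 = <v, u_j>^2 / <u_j, u_j>.
Coefficients: <v, e_1> = -7/sqrt(7), <v, e_2> = -14/sqrt(91), <v, e_3> = 10/sqrt(364).
Square and sum: Σ |<v, e_j>|^2 = 66/7.
Compute ||v||^2 = v·v = 10.
Deficit = 10 − 66/7 = 4/7 ≥ 0, confirming Bessel's inequality. (The deficit equals ||v − Σ <v,e_j> e_j||^2, the squared distance from v to span{e_j}.)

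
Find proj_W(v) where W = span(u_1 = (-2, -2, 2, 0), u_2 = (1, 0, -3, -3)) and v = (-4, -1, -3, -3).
proj_W(v) = (-44/41, -94/41, -56/41, -150/41)

Set up U = [u_1 | ... | u_2] ∈ R^(4×2). The projector onto W = col(U) is P = U (U^T U)^(-1) U^T.
Compute U^T U =
  [12, -8]
  [-8, 19],
and U^T v = (4, 14).
Solve U^T U · c = U^T v for the coefficients: c = (47/41, 50/41). The projection is proj_W(v) = U c.
Check: (v - proj_W(v)) · u_1 = 0  (should be 0).
Check: (v - proj_W(v)) · u_2 = 0  (should be 0).
Result: proj_W(v) = (-44/41, -94/41, -56/41, -150/41).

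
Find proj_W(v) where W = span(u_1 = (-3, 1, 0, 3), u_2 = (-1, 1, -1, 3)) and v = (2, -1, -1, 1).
proj_W(v) = (112/59, 10/59, -71/59, 30/59)

Set up U = [u_1 | ... | u_2] ∈ R^(4×2). The projector onto W = col(U) is P = U (U^T U)^(-1) U^T.
Compute U^T U =
  [19, 13]
  [13, 12],
and U^T v = (-4, 1).
Solve U^T U · c = U^T v for the coefficients: c = (-61/59, 71/59). The projection is proj_W(v) = U c.
Check: (v - proj_W(v)) · u_1 = 0  (should be 0).
Check: (v - proj_W(v)) · u_2 = 0  (should be 0).
Result: proj_W(v) = (112/59, 10/59, -71/59, 30/59).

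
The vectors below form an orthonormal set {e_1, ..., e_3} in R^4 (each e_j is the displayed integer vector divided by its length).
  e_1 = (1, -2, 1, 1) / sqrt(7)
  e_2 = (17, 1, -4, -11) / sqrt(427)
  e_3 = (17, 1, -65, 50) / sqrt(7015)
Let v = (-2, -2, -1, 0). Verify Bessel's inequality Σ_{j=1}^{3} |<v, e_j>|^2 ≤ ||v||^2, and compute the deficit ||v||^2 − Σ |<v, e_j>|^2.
Σ |<v, e_j>|^2 = 306/115; ||v||^2 = 9; deficit = 729/115

Write each e_j = u_j / sqrt(<u_j, u_j>) where u_j is the displayed integer vector. Then <v, e_j> = <v, u_j> / sqrt(<u_j, u_j>), so |<v, e_j>|^2 = <v, u_j>^2 / <u_j, u_j>.
Coefficients: <v, e_1> = 1/sqrt(7), <v, e_2> = -32/sqrt(427), <v, e_3> = 29/sqrt(7015).
Square and sum: Σ |<v, e_j>|^2 = 306/115.
Compute ||v||^2 = v·v = 9.
Deficit = 9 − 306/115 = 729/115 ≥ 0, confirming Bessel's inequality. (The deficit equals ||v − Σ <v,e_j> e_j||^2, the squared distance from v to span{e_j}.)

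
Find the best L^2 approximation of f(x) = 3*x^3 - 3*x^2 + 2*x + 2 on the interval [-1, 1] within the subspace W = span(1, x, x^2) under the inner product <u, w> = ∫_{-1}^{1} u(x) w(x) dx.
g(x) = -3*x^2 + 19*x/5 + 2

The best approximation g ∈ W is the orthogonal projection of f onto W. Writing g = a_0 + a_1 x + a_2 x^2, the coefficients solve the normal equations G · a = b where
  G_{ij} = <φ_i, φ_j> and b_i = <f, φ_i>, with φ_0 = 1, φ_1 = x, φ_2 = x^2.
G =
  [2, 0, 2/3]
  [0, 2/3, 0]
  [2/3, 0, 2/5],
b = (2, 38/15, 2/15).
Solving gives a_0 = 2, a_1 = 19/5, a_2 = -3, so
  g(x) = -3*x^2 + 19*x/5 + 2.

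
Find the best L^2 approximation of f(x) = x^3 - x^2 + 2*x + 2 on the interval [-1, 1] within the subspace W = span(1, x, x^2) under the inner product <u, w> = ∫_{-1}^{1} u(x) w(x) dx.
g(x) = -x^2 + 13*x/5 + 2

The best approximation g ∈ W is the orthogonal projection of f onto W. Writing g = a_0 + a_1 x + a_2 x^2, the coefficients solve the normal equations G · a = b where
  G_{ij} = <φ_i, φ_j> and b_i = <f, φ_i>, with φ_0 = 1, φ_1 = x, φ_2 = x^2.
G =
  [2, 0, 2/3]
  [0, 2/3, 0]
  [2/3, 0, 2/5],
b = (10/3, 26/15, 14/15).
Solving gives a_0 = 2, a_1 = 13/5, a_2 = -1, so
  g(x) = -x^2 + 13*x/5 + 2.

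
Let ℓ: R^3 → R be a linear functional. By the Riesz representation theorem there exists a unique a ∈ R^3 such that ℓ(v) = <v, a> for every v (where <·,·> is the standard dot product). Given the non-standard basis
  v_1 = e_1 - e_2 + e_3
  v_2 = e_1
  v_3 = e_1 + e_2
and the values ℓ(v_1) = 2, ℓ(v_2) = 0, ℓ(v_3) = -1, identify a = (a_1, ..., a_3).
a = (0, -1, 1)

Write a = (a_1, ..., a_3) in the standard basis. For each basis vector v_i, ℓ(v_i) = <v_i, a> is a linear equation in the a_j's. Collect the n equations into a matrix system V a = ℓ, where row i of V is v_i (expressed in the standard basis). Since V is invertible (lower-triangular with 1s on the diagonal, up to permutation), solve by back-substitution:
  V =
[[1, -1, 1],
 [1, 0, 0],
 [1, 1, 0]]
  V a = (2, 0, -1)
Solving gives a = (0, -1, 1).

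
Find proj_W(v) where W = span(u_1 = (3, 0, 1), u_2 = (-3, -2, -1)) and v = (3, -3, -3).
proj_W(v) = (9/5, -3, 3/5)

Set up U = [u_1 | ... | u_2] ∈ R^(3×2). The projector onto W = col(U) is P = U (U^T U)^(-1) U^T.
Compute U^T U =
  [10, -10]
  [-10, 14],
and U^T v = (6, 0).
Solve U^T U · c = U^T v for the coefficients: c = (21/10, 3/2). The projection is proj_W(v) = U c.
Check: (v - proj_W(v)) · u_1 = 0  (should be 0).
Check: (v - proj_W(v)) · u_2 = 0  (should be 0).
Result: proj_W(v) = (9/5, -3, 3/5).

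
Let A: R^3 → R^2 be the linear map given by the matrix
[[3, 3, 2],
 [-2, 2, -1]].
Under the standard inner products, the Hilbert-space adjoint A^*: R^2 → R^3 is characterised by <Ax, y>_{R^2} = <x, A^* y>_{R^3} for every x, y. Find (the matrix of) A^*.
A^* = A^T =
[[3, -2],
 [3, 2],
 [2, -1]]

For real matrices with standard dot products, the defining identity <Ax, y> = <x, A^* y> gives (Ax)^T y = x^T (A^*) y, i.e. x^T A^T y = x^T (A^*) y. Since this holds for all x, y, we must have A^* = A^T. Therefore
A^* =
[[3, -2],
 [3, 2],
 [2, -1]].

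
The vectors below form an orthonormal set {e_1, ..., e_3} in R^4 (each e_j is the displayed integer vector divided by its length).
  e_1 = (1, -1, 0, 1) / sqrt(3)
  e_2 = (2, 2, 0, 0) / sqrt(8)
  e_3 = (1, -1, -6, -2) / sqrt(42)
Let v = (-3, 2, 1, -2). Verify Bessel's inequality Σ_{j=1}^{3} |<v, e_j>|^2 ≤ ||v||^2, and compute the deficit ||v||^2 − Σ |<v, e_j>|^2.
Σ |<v, e_j>|^2 = 18; ||v||^2 = 18; deficit = 0

Write each e_j = u_j / sqrt(<u_j, u_j>) where u_j is the displayed integer vector. Then <v, e_j> = <v, u_j> / sqrt(<u_j, u_j>), so |<v, e_j>|^2 = <v, u_j>^2 / <u_j, u_j>.
Coefficients: <v, e_1> = -7/sqrt(3), <v, e_2> = -2/sqrt(8), <v, e_3> = -7/sqrt(42).
Square and sum: Σ |<v, e_j>|^2 = 18.
Compute ||v||^2 = v·v = 18.
Deficit = 18 − 18 = 0 ≥ 0, confirming Bessel's inequality. (The deficit equals ||v − Σ <v,e_j> e_j||^2, the squared distance from v to span{e_j}.)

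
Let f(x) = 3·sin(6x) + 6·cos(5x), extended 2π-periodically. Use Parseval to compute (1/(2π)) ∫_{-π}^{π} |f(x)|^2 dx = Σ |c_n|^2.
Σ |c_n|^2 = 45/2

Expand |f|^2 and use orthogonality of {sin(nx), cos(mx)} on [-π, π]:
  ∫_{-π}^{π} sin(nx)^2 dx = π, ∫ cos(mx)^2 dx = π, and cross terms integrate to 0.
So ∫_{-π}^{π} f(x)^2 dx = 3^2 · π + 6^2 · π = (9 + 36)π.
Divide by 2π: (9 + 36)/2 = 45/2.
By Parseval, this equals Σ |c_n|^2.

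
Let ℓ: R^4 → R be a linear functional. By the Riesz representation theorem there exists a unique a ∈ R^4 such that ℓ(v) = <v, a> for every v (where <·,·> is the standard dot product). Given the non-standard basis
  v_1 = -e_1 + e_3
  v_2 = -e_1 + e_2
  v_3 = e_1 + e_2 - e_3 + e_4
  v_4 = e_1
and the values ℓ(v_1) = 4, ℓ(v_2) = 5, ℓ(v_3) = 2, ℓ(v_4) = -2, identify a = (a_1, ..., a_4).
a = (-2, 3, 2, 3)

Write a = (a_1, ..., a_4) in the standard basis. For each basis vector v_i, ℓ(v_i) = <v_i, a> is a linear equation in the a_j's. Collect the n equations into a matrix system V a = ℓ, where row i of V is v_i (expressed in the standard basis). Since V is invertible (lower-triangular with 1s on the diagonal, up to permutation), solve by back-substitution:
  V =
[[-1, 0, 1, 0],
 [-1, 1, 0, 0],
 [1, 1, -1, 1],
 [1, 0, 0, 0]]
  V a = (4, 5, 2, -2)
Solving gives a = (-2, 3, 2, 3).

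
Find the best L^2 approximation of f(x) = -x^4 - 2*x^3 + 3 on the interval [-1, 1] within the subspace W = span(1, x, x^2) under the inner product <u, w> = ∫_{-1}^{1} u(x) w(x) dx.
g(x) = -6*x^2/7 - 6*x/5 + 108/35

The best approximation g ∈ W is the orthogonal projection of f onto W. Writing g = a_0 + a_1 x + a_2 x^2, the coefficients solve the normal equations G · a = b where
  G_{ij} = <φ_i, φ_j> and b_i = <f, φ_i>, with φ_0 = 1, φ_1 = x, φ_2 = x^2.
G =
  [2, 0, 2/3]
  [0, 2/3, 0]
  [2/3, 0, 2/5],
b = (28/5, -4/5, 12/7).
Solving gives a_0 = 108/35, a_1 = -6/5, a_2 = -6/7, so
  g(x) = -6*x^2/7 - 6*x/5 + 108/35.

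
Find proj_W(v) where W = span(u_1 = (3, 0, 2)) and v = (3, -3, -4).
proj_W(v) = (3/13, 0, 2/13)

Set up U = [u_1 | ... | u_1] ∈ R^(3×1). The projector onto W = col(U) is P = U (U^T U)^(-1) U^T.
Compute U^T U =
  [13],
and U^T v = (1).
Solve U^T U · c = U^T v for the coefficients: c = (1/13). The projection is proj_W(v) = U c.
Check: (v - proj_W(v)) · u_1 = 0  (should be 0).
Result: proj_W(v) = (3/13, 0, 2/13).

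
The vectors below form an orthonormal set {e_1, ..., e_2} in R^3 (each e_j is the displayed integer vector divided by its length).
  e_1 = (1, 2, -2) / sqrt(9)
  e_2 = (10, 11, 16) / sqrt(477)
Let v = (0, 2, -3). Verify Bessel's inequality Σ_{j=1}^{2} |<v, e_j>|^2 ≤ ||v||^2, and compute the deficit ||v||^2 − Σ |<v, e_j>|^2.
Σ |<v, e_j>|^2 = 664/53; ||v||^2 = 13; deficit = 25/53

Write each e_j = u_j / sqrt(<u_j, u_j>) where u_j is the displayed integer vector. Then <v, e_j> = <v, u_j> / sqrt(<u_j, u_j>), so |<v, e_j>|^2 = <v, u_j>^2 / <u_j, u_j>.
Coefficients: <v, e_1> = 10/sqrt(9), <v, e_2> = -26/sqrt(477).
Square and sum: Σ |<v, e_j>|^2 = 664/53.
Compute ||v||^2 = v·v = 13.
Deficit = 13 − 664/53 = 25/53 ≥ 0, confirming Bessel's inequality. (The deficit equals ||v − Σ <v,e_j> e_j||^2, the squared distance from v to span{e_j}.)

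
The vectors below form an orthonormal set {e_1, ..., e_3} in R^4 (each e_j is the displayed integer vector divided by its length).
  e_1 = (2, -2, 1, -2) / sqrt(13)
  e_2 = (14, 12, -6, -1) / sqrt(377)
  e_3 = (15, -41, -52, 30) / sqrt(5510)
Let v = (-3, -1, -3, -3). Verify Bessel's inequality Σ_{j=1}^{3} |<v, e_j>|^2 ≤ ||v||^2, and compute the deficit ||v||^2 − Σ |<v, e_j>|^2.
Σ |<v, e_j>|^2 = 348/95; ||v||^2 = 28; deficit = 2312/95

Write each e_j = u_j / sqrt(<u_j, u_j>) where u_j is the displayed integer vector. Then <v, e_j> = <v, u_j> / sqrt(<u_j, u_j>), so |<v, e_j>|^2 = <v, u_j>^2 / <u_j, u_j>.
Coefficients: <v, e_1> = -1/sqrt(13), <v, e_2> = -33/sqrt(377), <v, e_3> = 62/sqrt(5510).
Square and sum: Σ |<v, e_j>|^2 = 348/95.
Compute ||v||^2 = v·v = 28.
Deficit = 28 − 348/95 = 2312/95 ≥ 0, confirming Bessel's inequality. (The deficit equals ||v − Σ <v,e_j> e_j||^2, the squared distance from v to span{e_j}.)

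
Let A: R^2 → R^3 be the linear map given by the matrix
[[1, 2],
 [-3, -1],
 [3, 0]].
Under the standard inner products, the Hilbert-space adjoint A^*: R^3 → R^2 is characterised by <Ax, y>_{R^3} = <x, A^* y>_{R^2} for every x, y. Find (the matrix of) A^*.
A^* = A^T =
[[1, -3, 3],
 [2, -1, 0]]

For real matrices with standard dot products, the defining identity <Ax, y> = <x, A^* y> gives (Ax)^T y = x^T (A^*) y, i.e. x^T A^T y = x^T (A^*) y. Since this holds for all x, y, we must have A^* = A^T. Therefore
A^* =
[[1, -3, 3],
 [2, -1, 0]].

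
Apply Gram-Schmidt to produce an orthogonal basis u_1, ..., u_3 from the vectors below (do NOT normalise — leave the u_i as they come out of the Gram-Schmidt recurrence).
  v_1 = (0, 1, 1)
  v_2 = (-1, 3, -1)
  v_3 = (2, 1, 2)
Orthogonal basis:
  u_1 = (0, 1, 1)
  u_2 = (-1, 2, -2)
  u_3 = (14/9, 7/18, -7/18)

Apply the Gram-Schmidt recurrence
  u_1 = v_1
  u_i = v_i − Σ_{j<i} ((v_i · u_j) / (u_j · u_j)) · u_j.

Step by step this gives:
  u_1 = (0, 1, 1)
  u_2 = (-1, 2, -2)
  u_3 = (14/9, 7/18, -7/18)

Orthogonality check:
  u_2 · u_1 = 0 (should be 0)
  u_3 · u_1 = 0 (should be 0)
  u_3 · u_2 = 0 (should be 0)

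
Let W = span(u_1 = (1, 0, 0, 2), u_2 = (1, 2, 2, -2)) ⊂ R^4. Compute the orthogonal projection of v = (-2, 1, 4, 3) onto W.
proj_W(v) = (10/7, 11/14, 11/14, 9/7)

Set up U = [u_1 | ... | u_2] ∈ R^(4×2). The projector onto W = col(U) is P = U (U^T U)^(-1) U^T.
Compute U^T U =
  [5, -3]
  [-3, 13],
and U^T v = (4, 2).
Solve U^T U · c = U^T v for the coefficients: c = (29/28, 11/28). The projection is proj_W(v) = U c.
Check: (v - proj_W(v)) · u_1 = 0  (should be 0).
Check: (v - proj_W(v)) · u_2 = 0  (should be 0).
Result: proj_W(v) = (10/7, 11/14, 11/14, 9/7).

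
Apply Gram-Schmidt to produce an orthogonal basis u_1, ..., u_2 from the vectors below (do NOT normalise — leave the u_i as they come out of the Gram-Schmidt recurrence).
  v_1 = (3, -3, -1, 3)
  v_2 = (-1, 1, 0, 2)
Orthogonal basis:
  u_1 = (3, -3, -1, 3)
  u_2 = (-1, 1, 0, 2)

Apply the Gram-Schmidt recurrence
  u_1 = v_1
  u_i = v_i − Σ_{j<i} ((v_i · u_j) / (u_j · u_j)) · u_j.

Step by step this gives:
  u_1 = (3, -3, -1, 3)
  u_2 = (-1, 1, 0, 2)

Orthogonality check:
  u_2 · u_1 = 0 (should be 0)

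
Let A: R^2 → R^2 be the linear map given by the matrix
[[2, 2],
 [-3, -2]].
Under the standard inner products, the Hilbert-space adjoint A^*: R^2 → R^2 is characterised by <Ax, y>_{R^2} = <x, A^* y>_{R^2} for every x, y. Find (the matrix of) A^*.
A^* = A^T =
[[2, -3],
 [2, -2]]

For real matrices with standard dot products, the defining identity <Ax, y> = <x, A^* y> gives (Ax)^T y = x^T (A^*) y, i.e. x^T A^T y = x^T (A^*) y. Since this holds for all x, y, we must have A^* = A^T. Therefore
A^* =
[[2, -3],
 [2, -2]].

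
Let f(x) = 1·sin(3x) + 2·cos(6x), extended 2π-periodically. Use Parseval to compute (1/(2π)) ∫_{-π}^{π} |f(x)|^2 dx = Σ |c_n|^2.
Σ |c_n|^2 = 5/2

Expand |f|^2 and use orthogonality of {sin(nx), cos(mx)} on [-π, π]:
  ∫_{-π}^{π} sin(nx)^2 dx = π, ∫ cos(mx)^2 dx = π, and cross terms integrate to 0.
So ∫_{-π}^{π} f(x)^2 dx = 1^2 · π + 2^2 · π = (1 + 4)π.
Divide by 2π: (1 + 4)/2 = 5/2.
By Parseval, this equals Σ |c_n|^2.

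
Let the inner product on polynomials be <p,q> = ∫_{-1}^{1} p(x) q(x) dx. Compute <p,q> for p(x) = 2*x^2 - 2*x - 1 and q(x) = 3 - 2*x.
<p,q> = 2/3

Expand the product: p(x)·q(x) = -4*x^3 + 10*x^2 - 4*x - 3.
∫_{-1}^{1} of each monomial x^k gives [2/(k+1) if k even, 0 if k odd]. Integrating term-by-term (or equivalently evaluating the antiderivative F(x) = -x^4 + 10*x^3/3 - 2*x^2 - 3*x at the endpoints):
  F(1) − F(−1) = -8/3 − (-10/3) = 2/3.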